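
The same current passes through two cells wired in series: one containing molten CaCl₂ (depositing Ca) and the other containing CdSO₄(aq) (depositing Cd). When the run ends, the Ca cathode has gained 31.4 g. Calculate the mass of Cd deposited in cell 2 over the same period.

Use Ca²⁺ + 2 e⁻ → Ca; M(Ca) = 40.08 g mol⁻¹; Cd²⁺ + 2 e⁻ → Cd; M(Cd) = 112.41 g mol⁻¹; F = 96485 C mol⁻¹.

n(Ca) = 31.4 / 40.08 = 0.7834 mol.
Since Ca²⁺ + 2 e⁻ → Ca, n(e⁻) passed = 2 × 0.7834 = 1.567 mol.
Cells in series carry the same charge, so the same 1.567 mol of electrons passes through cell 2.
Cd²⁺ + 2 e⁻ → Cd, so n(Cd) = 1.567 / 2 = 0.7834 mol.
m(Cd) = 0.7834 × 112.41 = 88.1 g.

88.1 g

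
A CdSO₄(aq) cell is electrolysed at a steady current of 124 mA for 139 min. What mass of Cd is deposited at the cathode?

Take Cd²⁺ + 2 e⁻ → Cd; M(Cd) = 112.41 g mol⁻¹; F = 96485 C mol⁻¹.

0.602 g

Q = I·t = 0.1240 A × 8340.0 s = 1034 C.
n(e⁻) = Q/F = 1034 / 96485 = 0.01072 mol.
Cd²⁺ + 2 e⁻ → Cd, so n(Cd) = n(e⁻)/2 = 0.005359 mol.
m = n·M = 0.005359 × 112.41 = 0.602 g.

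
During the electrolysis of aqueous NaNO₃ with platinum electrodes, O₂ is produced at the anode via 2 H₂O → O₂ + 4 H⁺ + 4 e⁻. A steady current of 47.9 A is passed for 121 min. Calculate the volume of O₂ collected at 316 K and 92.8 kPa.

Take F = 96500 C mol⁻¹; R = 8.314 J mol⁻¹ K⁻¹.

Q = I·t = 47.90 A × 7260.0 s = 347800 C.
n(e⁻) = Q/F = 347800 / 96500 = 3.604 mol.
4 electrons are transferred per O₂ molecule, so n(O₂) = 3.604 / 4 = 0.9009 mol.
V = nRT/P = (0.9009 × 8.314 × 316) / (92.8 × 10³ Pa) = 0.0255 m³ = 25.5 L.

25.5 L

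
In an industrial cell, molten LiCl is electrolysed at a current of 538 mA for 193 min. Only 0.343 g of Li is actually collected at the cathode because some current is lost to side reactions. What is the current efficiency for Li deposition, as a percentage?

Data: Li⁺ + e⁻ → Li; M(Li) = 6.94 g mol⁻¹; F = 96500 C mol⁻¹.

76.6 %

Q = I·t = 0.5380 × 11580 = 6230 C; n(e⁻) = 6230/96500 = 0.06456 mol.
Theoretical n(Li) = n(e⁻)/1 = 0.06456 mol, i.e. m_theo = 0.06456 × 6.94 = 0.4480 g.
Efficiency = m_actual / m_theo = 0.343 / 0.4480 = 76.6 %.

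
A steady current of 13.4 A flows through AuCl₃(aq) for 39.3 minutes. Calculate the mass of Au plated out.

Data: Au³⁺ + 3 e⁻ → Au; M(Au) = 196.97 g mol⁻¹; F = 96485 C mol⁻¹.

21.5 g

Q = I·t = 13.40 A × 2358.0 s = 31600 C.
n(e⁻) = Q/F = 31600 / 96485 = 0.3275 mol.
Au³⁺ + 3 e⁻ → Au, so n(Au) = n(e⁻)/3 = 0.1092 mol.
m = n·M = 0.1092 × 196.97 = 21.5 g.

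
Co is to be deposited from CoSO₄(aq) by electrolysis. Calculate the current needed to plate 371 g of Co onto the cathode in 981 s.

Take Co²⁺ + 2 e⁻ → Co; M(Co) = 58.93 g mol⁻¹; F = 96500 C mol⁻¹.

1240 A

n(Co) = 371 / 58.93 = 6.296 mol.
n(e⁻) = 2 × 6.296 = 12.59 mol.
Q = n(e⁻)·F = 12.59 × 96500 = 1215000 C.
I = Q/t = 1215000 / 981.00 s = 1240 A.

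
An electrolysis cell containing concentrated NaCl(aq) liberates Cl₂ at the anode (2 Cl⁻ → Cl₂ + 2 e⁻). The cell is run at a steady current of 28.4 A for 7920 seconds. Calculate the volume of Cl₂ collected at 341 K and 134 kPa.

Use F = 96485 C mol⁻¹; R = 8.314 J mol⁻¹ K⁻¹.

Q = I·t = 28.40 A × 7920.0 s = 224900 C.
n(e⁻) = Q/F = 224900 / 96485 = 2.331 mol.
2 electrons are transferred per Cl₂ molecule, so n(Cl₂) = 2.331 / 2 = 1.166 mol.
V = nRT/P = (1.166 × 8.314 × 341) / (134 × 10³ Pa) = 0.0247 m³ = 24.7 L.

24.7 L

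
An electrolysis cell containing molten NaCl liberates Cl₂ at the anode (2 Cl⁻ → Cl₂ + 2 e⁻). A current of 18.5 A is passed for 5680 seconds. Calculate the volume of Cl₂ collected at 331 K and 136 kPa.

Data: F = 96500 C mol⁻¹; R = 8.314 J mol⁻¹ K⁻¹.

11.0 L

Q = I·t = 18.50 A × 5680.0 s = 105100 C.
n(e⁻) = Q/F = 105100 / 96500 = 1.089 mol.
2 electrons are transferred per Cl₂ molecule, so n(Cl₂) = 1.089 / 2 = 0.5445 mol.
V = nRT/P = (0.5445 × 8.314 × 331) / (136 × 10³ Pa) = 0.0110 m³ = 11.0 L.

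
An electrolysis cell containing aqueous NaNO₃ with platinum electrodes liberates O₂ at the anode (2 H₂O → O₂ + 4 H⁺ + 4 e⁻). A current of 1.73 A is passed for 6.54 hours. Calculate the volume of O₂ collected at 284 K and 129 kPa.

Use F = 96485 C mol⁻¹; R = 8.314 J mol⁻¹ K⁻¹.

1.93 L

Q = I·t = 1.730 A × 23544 s = 40730 C.
n(e⁻) = Q/F = 40730 / 96485 = 0.4221 mol.
4 electrons are transferred per O₂ molecule, so n(O₂) = 0.4221 / 4 = 0.1055 mol.
V = nRT/P = (0.1055 × 8.314 × 284) / (129 × 10³ Pa) = 0.00193 m³ = 1.93 L.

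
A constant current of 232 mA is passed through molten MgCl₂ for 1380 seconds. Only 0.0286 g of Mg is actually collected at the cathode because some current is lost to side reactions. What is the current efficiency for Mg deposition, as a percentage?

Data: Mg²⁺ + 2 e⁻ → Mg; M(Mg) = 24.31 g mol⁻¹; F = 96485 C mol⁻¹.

70.9 %

Q = I·t = 0.2320 × 1380.0 = 320.2 C; n(e⁻) = 320.2/96485 = 0.003318 mol.
Theoretical n(Mg) = n(e⁻)/2 = 0.001659 mol, i.e. m_theo = 0.001659 × 24.31 = 0.04033 g.
Efficiency = m_actual / m_theo = 0.0286 / 0.04033 = 70.9 %.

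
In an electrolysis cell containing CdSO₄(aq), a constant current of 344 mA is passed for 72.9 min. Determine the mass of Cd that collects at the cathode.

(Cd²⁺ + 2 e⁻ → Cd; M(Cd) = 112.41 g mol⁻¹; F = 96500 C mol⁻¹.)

Q = I·t = 0.3440 A × 4374.0 s = 1505 C.
n(e⁻) = Q/F = 1505 / 96500 = 0.01559 mol.
Cd²⁺ + 2 e⁻ → Cd, so n(Cd) = n(e⁻)/2 = 0.007796 mol.
m = n·M = 0.007796 × 112.41 = 0.876 g.

0.876 g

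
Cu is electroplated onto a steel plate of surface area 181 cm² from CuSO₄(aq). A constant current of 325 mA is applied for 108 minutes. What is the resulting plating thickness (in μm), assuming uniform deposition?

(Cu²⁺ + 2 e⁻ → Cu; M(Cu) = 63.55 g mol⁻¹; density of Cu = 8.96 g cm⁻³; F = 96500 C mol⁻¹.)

Q = I·t = 0.3250 × 6480.0 = 2106 C; n(e⁻) = 0.02182 mol.
n(Cu) = n(e⁻)/2 = 0.01091 mol, so m = 0.01091 × 63.55 = 0.6935 g.
Volume = m/ρ = 0.6935 / 8.96 = 0.07739 cm³.
Thickness = V/A = 0.07739 / 181 = 4.28 × 10⁻⁴ cm = 4.28 μm.

4.28 μm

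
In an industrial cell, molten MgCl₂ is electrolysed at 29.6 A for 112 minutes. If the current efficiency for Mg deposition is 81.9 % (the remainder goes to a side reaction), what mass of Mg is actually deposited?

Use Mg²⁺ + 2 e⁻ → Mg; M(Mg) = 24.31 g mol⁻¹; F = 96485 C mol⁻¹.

Q = I·t = 29.60 × 6720.0 = 198900 C.
n(e⁻) = 198900/96485 = 2.062 mol; theoretically n(Mg) = 2.062/2 = 1.031 mol, m_theo = 25.06 g.
At 81.9 % efficiency, m_actual = 0.819 × 25.06 = 20.5 g.

20.5 g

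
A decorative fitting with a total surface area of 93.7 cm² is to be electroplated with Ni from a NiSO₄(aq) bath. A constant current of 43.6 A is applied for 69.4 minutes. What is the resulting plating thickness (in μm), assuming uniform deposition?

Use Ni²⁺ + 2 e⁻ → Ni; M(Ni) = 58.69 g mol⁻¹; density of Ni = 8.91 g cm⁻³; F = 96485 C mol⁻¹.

661 μm

Q = I·t = 43.60 × 4164.0 = 181600 C; n(e⁻) = 1.882 mol.
n(Ni) = n(e⁻)/2 = 0.9408 mol, so m = 0.9408 × 58.69 = 55.22 g.
Volume = m/ρ = 55.22 / 8.91 = 6.197 cm³.
Thickness = V/A = 6.197 / 93.7 = 0.0661 cm = 661 μm.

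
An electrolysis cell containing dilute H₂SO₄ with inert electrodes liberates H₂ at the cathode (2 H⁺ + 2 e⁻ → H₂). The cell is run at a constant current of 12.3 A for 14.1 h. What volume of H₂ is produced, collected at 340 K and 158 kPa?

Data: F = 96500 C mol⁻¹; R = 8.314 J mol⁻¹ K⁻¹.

Q = I·t = 12.30 A × 50760 s = 624300 C.
n(e⁻) = Q/F = 624300 / 96500 = 6.470 mol.
2 electrons are transferred per H₂ molecule, so n(H₂) = 6.470 / 2 = 3.235 mol.
V = nRT/P = (3.235 × 8.314 × 340) / (158 × 10³ Pa) = 0.0579 m³ = 57.9 L.

57.9 L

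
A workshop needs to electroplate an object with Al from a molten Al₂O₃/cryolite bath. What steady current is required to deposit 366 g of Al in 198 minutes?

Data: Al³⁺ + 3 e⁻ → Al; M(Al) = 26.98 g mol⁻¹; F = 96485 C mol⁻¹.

331 A

n(Al) = 366 / 26.98 = 13.57 mol.
n(e⁻) = 3 × 13.57 = 40.70 mol.
Q = n(e⁻)·F = 40.70 × 96485 = 3927000 C.
I = Q/t = 3927000 / 11880 s = 331 A.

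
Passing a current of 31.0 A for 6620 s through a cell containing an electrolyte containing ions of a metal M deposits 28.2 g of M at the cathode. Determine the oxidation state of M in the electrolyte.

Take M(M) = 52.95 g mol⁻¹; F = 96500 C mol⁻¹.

+4

Q = I·t = 31.00 A × 6620.0 s = 205200 C, so n(e⁻) = 205200/96500 = 2.127 mol.
n(M) deposited = 28.2 / 52.95 = 0.5326 mol.
Electrons per atom = n(e⁻)/n(M) = 2.127 / 0.5326 = 3.99 ≈ 4, so the ion is M⁴⁺.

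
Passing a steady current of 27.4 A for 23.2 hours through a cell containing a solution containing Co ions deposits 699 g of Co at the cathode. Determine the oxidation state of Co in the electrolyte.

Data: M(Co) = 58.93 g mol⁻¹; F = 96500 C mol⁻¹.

Q = I·t = 27.40 A × 83520 s = 2288000 C, so n(e⁻) = 2288000/96500 = 23.71 mol.
n(Co) deposited = 699 / 58.93 = 11.86 mol.
Electrons per atom = n(e⁻)/n(Co) = 23.71 / 11.86 = 2.00 ≈ 2, so the ion is Co²⁺.

+2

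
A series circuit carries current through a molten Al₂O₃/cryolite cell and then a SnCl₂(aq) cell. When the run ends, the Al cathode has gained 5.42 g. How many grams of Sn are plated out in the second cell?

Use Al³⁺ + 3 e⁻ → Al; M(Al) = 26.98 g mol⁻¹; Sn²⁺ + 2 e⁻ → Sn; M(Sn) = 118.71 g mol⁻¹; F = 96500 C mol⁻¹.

n(Al) = 5.42 / 26.98 = 0.2009 mol.
Since Al³⁺ + 3 e⁻ → Al, n(e⁻) passed = 3 × 0.2009 = 0.6027 mol.
Cells in series carry the same charge, so the same 0.6027 mol of electrons passes through cell 2.
Sn²⁺ + 2 e⁻ → Sn, so n(Sn) = 0.6027 / 2 = 0.3013 mol.
m(Sn) = 0.3013 × 118.71 = 35.8 g.

35.8 g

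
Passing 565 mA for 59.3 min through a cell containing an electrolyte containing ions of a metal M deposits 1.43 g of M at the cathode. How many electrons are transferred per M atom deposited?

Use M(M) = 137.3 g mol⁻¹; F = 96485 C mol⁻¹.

2

Q = I·t = 0.5650 A × 3558.0 s = 2010 C, so n(e⁻) = 2010/96485 = 0.02084 mol.
n(M) deposited = 1.43 / 137.3 = 0.01042 mol.
Electrons per atom = n(e⁻)/n(M) = 0.02084 / 0.01042 = 2.00 ≈ 2, so the ion is M²⁺.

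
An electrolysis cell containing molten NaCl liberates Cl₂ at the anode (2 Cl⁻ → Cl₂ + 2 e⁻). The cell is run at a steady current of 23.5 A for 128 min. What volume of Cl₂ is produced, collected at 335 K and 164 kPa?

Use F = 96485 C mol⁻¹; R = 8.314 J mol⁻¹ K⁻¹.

Q = I·t = 23.50 A × 7680.0 s = 180500 C.
n(e⁻) = Q/F = 180500 / 96485 = 1.871 mol.
2 electrons are transferred per Cl₂ molecule, so n(Cl₂) = 1.871 / 2 = 0.9353 mol.
V = nRT/P = (0.9353 × 8.314 × 335) / (164 × 10³ Pa) = 0.0159 m³ = 15.9 L.

15.9 L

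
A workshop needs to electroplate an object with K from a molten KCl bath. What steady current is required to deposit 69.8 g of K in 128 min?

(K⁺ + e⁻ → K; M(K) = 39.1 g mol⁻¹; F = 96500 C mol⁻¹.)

n(K) = 69.8 / 39.1 = 1.785 mol.
n(e⁻) = 1 × 1.785 = 1.785 mol.
Q = n(e⁻)·F = 1.785 × 96500 = 172300 C.
I = Q/t = 172300 / 7680.0 s = 22.4 A.

22.4 A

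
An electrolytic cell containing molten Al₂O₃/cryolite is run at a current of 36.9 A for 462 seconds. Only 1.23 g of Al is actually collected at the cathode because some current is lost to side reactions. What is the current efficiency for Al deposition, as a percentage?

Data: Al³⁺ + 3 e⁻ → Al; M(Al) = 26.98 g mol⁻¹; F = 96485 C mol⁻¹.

Q = I·t = 36.90 × 462.00 = 17050 C; n(e⁻) = 17050/96485 = 0.1767 mol.
Theoretical n(Al) = n(e⁻)/3 = 0.05890 mol, i.e. m_theo = 0.05890 × 26.98 = 1.589 g.
Efficiency = m_actual / m_theo = 1.23 / 1.589 = 77.4 %.

77.4 %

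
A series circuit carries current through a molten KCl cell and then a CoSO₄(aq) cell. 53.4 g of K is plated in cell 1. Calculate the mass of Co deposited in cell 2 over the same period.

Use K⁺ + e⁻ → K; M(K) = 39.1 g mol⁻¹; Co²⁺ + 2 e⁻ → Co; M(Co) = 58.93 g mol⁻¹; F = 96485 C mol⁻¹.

n(K) = 53.4 / 39.1 = 1.366 mol.
Since K⁺ + e⁻ → K, n(e⁻) passed = 1 × 1.366 = 1.366 mol.
Cells in series carry the same charge, so the same 1.366 mol of electrons passes through cell 2.
Co²⁺ + 2 e⁻ → Co, so n(Co) = 1.366 / 2 = 0.6829 mol.
m(Co) = 0.6829 × 58.93 = 40.2 g.

40.2 g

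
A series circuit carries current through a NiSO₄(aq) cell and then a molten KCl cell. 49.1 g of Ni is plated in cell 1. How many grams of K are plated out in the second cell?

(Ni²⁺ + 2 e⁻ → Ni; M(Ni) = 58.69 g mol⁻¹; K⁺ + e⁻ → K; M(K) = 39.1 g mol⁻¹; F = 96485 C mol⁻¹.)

65.4 g

n(Ni) = 49.1 / 58.69 = 0.8366 mol.
Since Ni²⁺ + 2 e⁻ → Ni, n(e⁻) passed = 2 × 0.8366 = 1.673 mol.
Cells in series carry the same charge, so the same 1.673 mol of electrons passes through cell 2.
K⁺ + e⁻ → K, so n(K) = 1.673 / 1 = 1.673 mol.
m(K) = 1.673 × 39.1 = 65.4 g.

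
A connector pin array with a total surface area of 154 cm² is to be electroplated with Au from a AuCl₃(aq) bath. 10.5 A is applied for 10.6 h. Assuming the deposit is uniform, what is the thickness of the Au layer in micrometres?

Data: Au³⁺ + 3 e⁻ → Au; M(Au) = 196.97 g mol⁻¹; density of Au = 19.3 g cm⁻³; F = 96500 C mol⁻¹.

917 μm

Q = I·t = 10.50 × 38160 = 400700 C; n(e⁻) = 4.152 mol.
n(Au) = n(e⁻)/3 = 1.384 mol, so m = 1.384 × 196.97 = 272.6 g.
Volume = m/ρ = 272.6 / 19.3 = 14.13 cm³.
Thickness = V/A = 14.13 / 154 = 0.0917 cm = 917 μm.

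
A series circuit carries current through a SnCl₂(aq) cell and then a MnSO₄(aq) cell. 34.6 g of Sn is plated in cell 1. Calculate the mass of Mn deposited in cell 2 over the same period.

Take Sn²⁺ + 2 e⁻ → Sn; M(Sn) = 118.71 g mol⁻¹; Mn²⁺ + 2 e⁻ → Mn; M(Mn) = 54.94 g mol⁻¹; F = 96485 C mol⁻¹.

n(Sn) = 34.6 / 118.71 = 0.2915 mol.
Since Sn²⁺ + 2 e⁻ → Sn, n(e⁻) passed = 2 × 0.2915 = 0.5829 mol.
Cells in series carry the same charge, so the same 0.5829 mol of electrons passes through cell 2.
Mn²⁺ + 2 e⁻ → Mn, so n(Mn) = 0.5829 / 2 = 0.2915 mol.
m(Mn) = 0.2915 × 54.94 = 16.0 g.

16.0 g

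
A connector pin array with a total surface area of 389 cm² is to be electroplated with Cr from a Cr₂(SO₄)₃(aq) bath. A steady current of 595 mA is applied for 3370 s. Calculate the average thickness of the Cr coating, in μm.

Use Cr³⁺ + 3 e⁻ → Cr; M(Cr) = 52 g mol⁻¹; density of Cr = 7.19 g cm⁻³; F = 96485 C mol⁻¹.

Q = I·t = 0.5950 × 3370.0 = 2005 C; n(e⁻) = 0.02078 mol.
n(Cr) = n(e⁻)/3 = 0.006927 mol, so m = 0.006927 × 52 = 0.3602 g.
Volume = m/ρ = 0.3602 / 7.19 = 0.05010 cm³.
Thickness = V/A = 0.05010 / 389 = 1.29 × 10⁻⁴ cm = 1.29 μm.

1.29 μm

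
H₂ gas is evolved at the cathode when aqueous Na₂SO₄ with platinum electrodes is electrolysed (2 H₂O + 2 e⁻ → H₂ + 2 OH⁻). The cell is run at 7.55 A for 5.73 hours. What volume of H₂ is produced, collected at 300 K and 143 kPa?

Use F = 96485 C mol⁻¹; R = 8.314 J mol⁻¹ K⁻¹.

14.1 L

Q = I·t = 7.550 A × 20628 s = 155700 C.
n(e⁻) = Q/F = 155700 / 96485 = 1.614 mol.
2 electrons are transferred per H₂ molecule, so n(H₂) = 1.614 / 2 = 0.8071 mol.
V = nRT/P = (0.8071 × 8.314 × 300) / (143 × 10³ Pa) = 0.0141 m³ = 14.1 L.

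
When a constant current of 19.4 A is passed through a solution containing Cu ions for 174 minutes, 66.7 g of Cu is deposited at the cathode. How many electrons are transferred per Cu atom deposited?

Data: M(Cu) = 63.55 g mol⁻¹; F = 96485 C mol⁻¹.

Q = I·t = 19.40 A × 10440 s = 202500 C, so n(e⁻) = 202500/96485 = 2.099 mol.
n(Cu) deposited = 66.7 / 63.55 = 1.050 mol.
Electrons per atom = n(e⁻)/n(Cu) = 2.099 / 1.050 = 2.00 ≈ 2, so the ion is Cu²⁺.

2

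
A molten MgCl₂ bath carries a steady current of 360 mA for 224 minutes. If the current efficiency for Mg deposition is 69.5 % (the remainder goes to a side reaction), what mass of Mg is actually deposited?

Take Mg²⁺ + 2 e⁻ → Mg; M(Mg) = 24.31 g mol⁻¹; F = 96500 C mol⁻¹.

0.424 g

Q = I·t = 0.3600 × 13440 = 4838 C.
n(e⁻) = 4838/96500 = 0.05014 mol; theoretically n(Mg) = 0.05014/2 = 0.02507 mol, m_theo = 0.6094 g.
At 69.5 % efficiency, m_actual = 0.695 × 0.6094 = 0.424 g.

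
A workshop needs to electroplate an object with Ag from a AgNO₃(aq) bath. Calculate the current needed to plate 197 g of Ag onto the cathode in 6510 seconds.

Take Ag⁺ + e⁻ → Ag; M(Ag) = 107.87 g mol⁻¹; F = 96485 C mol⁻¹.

27.1 A

n(Ag) = 197 / 107.87 = 1.826 mol.
n(e⁻) = 1 × 1.826 = 1.826 mol.
Q = n(e⁻)·F = 1.826 × 96485 = 176200 C.
I = Q/t = 176200 / 6510.0 s = 27.1 A.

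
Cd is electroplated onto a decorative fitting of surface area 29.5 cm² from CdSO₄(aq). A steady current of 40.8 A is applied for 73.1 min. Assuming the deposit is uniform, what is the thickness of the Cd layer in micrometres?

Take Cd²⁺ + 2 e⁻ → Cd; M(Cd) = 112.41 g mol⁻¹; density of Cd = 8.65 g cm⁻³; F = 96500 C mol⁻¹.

4080 μm

Q = I·t = 40.80 × 4386.0 = 178900 C; n(e⁻) = 1.854 mol.
n(Cd) = n(e⁻)/2 = 0.9272 mol, so m = 0.9272 × 112.41 = 104.2 g.
Volume = m/ρ = 104.2 / 8.65 = 12.05 cm³.
Thickness = V/A = 12.05 / 29.5 = 0.408 cm = 4080 μm.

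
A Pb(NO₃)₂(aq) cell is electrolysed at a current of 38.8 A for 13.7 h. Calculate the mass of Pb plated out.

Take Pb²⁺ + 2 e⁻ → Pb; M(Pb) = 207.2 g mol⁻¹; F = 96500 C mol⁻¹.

2050 g

Q = I·t = 38.80 A × 49320 s = 1914000 C.
n(e⁻) = Q/F = 1914000 / 96500 = 19.83 mol.
Pb²⁺ + 2 e⁻ → Pb, so n(Pb) = n(e⁻)/2 = 9.915 mol.
m = n·M = 9.915 × 207.2 = 2050 g.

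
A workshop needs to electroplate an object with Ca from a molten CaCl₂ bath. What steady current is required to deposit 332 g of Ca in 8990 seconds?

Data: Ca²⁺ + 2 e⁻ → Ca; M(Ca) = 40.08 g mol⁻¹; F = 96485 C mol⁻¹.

n(Ca) = 332 / 40.08 = 8.283 mol.
n(e⁻) = 2 × 8.283 = 16.57 mol.
Q = n(e⁻)·F = 16.57 × 96485 = 1598000 C.
I = Q/t = 1598000 / 8990.0 s = 178 A.

178 A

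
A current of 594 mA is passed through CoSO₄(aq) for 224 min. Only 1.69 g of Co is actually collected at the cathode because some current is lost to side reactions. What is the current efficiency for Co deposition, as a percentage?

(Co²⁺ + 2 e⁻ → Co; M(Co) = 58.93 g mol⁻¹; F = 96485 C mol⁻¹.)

Q = I·t = 0.5940 × 13440 = 7983 C; n(e⁻) = 7983/96485 = 0.08274 mol.
Theoretical n(Co) = n(e⁻)/2 = 0.04137 mol, i.e. m_theo = 0.04137 × 58.93 = 2.438 g.
Efficiency = m_actual / m_theo = 1.69 / 2.438 = 69.3 %.

69.3 %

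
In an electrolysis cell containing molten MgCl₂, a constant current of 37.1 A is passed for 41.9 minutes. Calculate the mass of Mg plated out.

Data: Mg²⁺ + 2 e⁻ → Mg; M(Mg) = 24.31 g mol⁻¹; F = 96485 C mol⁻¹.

11.7 g

Q = I·t = 37.10 A × 2514.0 s = 93270 C.
n(e⁻) = Q/F = 93270 / 96485 = 0.9667 mol.
Mg²⁺ + 2 e⁻ → Mg, so n(Mg) = n(e⁻)/2 = 0.4833 mol.
m = n·M = 0.4833 × 24.31 = 11.7 g.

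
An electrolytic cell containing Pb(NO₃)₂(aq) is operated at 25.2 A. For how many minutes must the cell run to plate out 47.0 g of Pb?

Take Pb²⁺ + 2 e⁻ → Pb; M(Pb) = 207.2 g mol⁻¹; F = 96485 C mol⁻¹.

28.9 min

n(Pb) = m/M = 47.0 / 207.2 = 0.2268 mol.
Each Pb atom requires 2 electrons, so n(e⁻) = 2 × 0.2268 = 0.4537 mol.
Q = n(e⁻)·F = 0.4537 × 96485 = 43770 C.
t = Q/I = 43770 / 25.20 A = 1737 s = 28.9 min.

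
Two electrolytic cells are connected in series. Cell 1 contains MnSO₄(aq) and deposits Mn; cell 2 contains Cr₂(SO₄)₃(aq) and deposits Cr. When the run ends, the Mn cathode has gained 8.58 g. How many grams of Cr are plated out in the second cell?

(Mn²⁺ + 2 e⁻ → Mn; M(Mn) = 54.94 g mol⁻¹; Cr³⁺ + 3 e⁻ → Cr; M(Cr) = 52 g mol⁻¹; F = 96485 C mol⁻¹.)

n(Mn) = 8.58 / 54.94 = 0.1562 mol.
Since Mn²⁺ + 2 e⁻ → Mn, n(e⁻) passed = 2 × 0.1562 = 0.3123 mol.
Cells in series carry the same charge, so the same 0.3123 mol of electrons passes through cell 2.
Cr³⁺ + 3 e⁻ → Cr, so n(Cr) = 0.3123 / 3 = 0.1041 mol.
m(Cr) = 0.1041 × 52 = 5.41 g.

5.41 g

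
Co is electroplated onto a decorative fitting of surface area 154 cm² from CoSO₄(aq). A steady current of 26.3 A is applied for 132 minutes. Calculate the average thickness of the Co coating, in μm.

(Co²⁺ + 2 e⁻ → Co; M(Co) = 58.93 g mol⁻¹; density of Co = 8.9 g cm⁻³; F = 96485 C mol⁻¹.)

Q = I·t = 26.30 × 7920.0 = 208300 C; n(e⁻) = 2.159 mol.
n(Co) = n(e⁻)/2 = 1.079 mol, so m = 1.079 × 58.93 = 63.61 g.
Volume = m/ρ = 63.61 / 8.9 = 7.147 cm³.
Thickness = V/A = 7.147 / 154 = 0.0464 cm = 464 μm.

464 μm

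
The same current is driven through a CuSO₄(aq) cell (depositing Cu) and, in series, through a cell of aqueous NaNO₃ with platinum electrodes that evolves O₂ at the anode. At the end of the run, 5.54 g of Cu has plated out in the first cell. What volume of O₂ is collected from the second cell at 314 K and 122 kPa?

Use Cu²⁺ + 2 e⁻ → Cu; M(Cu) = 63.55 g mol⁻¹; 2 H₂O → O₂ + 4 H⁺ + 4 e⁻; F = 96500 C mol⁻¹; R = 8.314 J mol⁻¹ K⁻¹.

0.933 L

n(Cu) = 5.54 / 63.55 = 0.08718 mol, so n(e⁻) = 2 × 0.08718 = 0.1744 mol.
The cells are in series, so the same 0.1744 mol of electrons passes through the second cell.
2 H₂O → O₂ + 4 H⁺ + 4 e⁻ — 4 mol e⁻ per mol O₂, so n(O₂) = 0.1744/4 = 0.04359 mol.
V = nRT/P = (0.04359 × 8.314 × 314) / (122 × 10³) = 9.33 × 10⁻⁴ m³ = 0.933 L.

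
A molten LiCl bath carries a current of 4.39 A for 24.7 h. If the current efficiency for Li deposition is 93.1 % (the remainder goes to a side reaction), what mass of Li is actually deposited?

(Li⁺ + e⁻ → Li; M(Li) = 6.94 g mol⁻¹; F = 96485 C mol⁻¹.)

Q = I·t = 4.390 × 88920 = 390400 C.
n(e⁻) = 390400/96485 = 4.046 mol; theoretically n(Li) = 4.046/1 = 4.046 mol, m_theo = 28.08 g.
At 93.1 % efficiency, m_actual = 0.931 × 28.08 = 26.1 g.

26.1 g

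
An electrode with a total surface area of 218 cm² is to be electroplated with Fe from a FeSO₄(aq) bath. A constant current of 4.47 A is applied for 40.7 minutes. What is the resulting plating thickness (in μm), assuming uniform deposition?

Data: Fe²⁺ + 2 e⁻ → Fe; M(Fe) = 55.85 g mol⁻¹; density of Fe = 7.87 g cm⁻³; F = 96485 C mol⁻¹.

18.4 μm

Q = I·t = 4.470 × 2442.0 = 10920 C; n(e⁻) = 0.1131 mol.
n(Fe) = n(e⁻)/2 = 0.05657 mol, so m = 0.05657 × 55.85 = 3.159 g.
Volume = m/ρ = 3.159 / 7.87 = 0.4014 cm³.
Thickness = V/A = 0.4014 / 218 = 0.00184 cm = 18.4 μm.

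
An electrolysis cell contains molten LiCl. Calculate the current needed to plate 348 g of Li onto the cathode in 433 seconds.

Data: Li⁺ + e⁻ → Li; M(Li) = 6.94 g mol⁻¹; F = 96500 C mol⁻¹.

n(Li) = 348 / 6.94 = 50.14 mol.
n(e⁻) = 1 × 50.14 = 50.14 mol.
Q = n(e⁻)·F = 50.14 × 96500 = 4839000 C.
I = Q/t = 4839000 / 433.00 s = 11200 A.

11200 A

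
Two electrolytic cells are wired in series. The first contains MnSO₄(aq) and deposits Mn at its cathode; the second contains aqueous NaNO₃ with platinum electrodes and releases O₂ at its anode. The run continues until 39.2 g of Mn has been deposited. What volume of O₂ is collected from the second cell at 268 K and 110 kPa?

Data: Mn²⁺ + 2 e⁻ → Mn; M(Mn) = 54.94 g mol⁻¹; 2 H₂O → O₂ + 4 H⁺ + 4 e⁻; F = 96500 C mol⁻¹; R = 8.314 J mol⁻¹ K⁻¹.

n(Mn) = 39.2 / 54.94 = 0.7135 mol, so n(e⁻) = 2 × 0.7135 = 1.427 mol.
The cells are in series, so the same 1.427 mol of electrons passes through the second cell.
2 H₂O → O₂ + 4 H⁺ + 4 e⁻ — 4 mol e⁻ per mol O₂, so n(O₂) = 1.427/4 = 0.3568 mol.
V = nRT/P = (0.3568 × 8.314 × 268) / (110 × 10³) = 0.00723 m³ = 7.23 L.

7.23 L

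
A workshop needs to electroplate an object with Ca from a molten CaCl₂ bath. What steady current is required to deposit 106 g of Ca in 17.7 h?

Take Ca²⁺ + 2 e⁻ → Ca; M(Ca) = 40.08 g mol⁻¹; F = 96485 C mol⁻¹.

n(Ca) = 106 / 40.08 = 2.645 mol.
n(e⁻) = 2 × 2.645 = 5.289 mol.
Q = n(e⁻)·F = 5.289 × 96485 = 510300 C.
I = Q/t = 510300 / 63720 s = 8.01 A.

8.01 A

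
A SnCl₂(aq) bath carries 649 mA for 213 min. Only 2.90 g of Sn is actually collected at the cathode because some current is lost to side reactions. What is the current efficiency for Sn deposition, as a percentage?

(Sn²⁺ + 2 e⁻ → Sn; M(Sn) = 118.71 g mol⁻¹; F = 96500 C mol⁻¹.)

56.8 %

Q = I·t = 0.6490 × 12780 = 8294 C; n(e⁻) = 8294/96500 = 0.08595 mol.
Theoretical n(Sn) = n(e⁻)/2 = 0.04298 mol, i.e. m_theo = 0.04298 × 118.71 = 5.102 g.
Efficiency = m_actual / m_theo = 2.90 / 5.102 = 56.8 %.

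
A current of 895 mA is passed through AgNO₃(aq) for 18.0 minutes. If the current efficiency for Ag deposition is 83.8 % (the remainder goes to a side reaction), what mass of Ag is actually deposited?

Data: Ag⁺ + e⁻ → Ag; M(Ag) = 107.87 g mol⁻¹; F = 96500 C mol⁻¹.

Q = I·t = 0.8950 × 1080.0 = 966.6 C.
n(e⁻) = 966.6/96500 = 0.01002 mol; theoretically n(Ag) = 0.01002/1 = 0.01002 mol, m_theo = 1.080 g.
At 83.8 % efficiency, m_actual = 0.838 × 1.080 = 0.905 g.

0.905 g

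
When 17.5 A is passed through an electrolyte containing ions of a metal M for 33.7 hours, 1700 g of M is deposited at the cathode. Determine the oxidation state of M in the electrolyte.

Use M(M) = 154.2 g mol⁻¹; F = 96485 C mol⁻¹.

+2

Q = I·t = 17.50 A × 121320 s = 2123000 C, so n(e⁻) = 2123000/96485 = 22.00 mol.
n(M) deposited = 1700 / 154.2 = 11.02 mol.
Electrons per atom = n(e⁻)/n(M) = 22.00 / 11.02 = 2.00 ≈ 2, so the ion is M²⁺.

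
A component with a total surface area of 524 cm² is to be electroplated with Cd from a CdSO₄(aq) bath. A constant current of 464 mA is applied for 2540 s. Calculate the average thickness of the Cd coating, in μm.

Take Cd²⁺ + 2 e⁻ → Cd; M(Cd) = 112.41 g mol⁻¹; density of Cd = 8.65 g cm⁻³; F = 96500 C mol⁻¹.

Q = I·t = 0.4640 × 2540.0 = 1179 C; n(e⁻) = 0.01221 mol.
n(Cd) = n(e⁻)/2 = 0.006107 mol, so m = 0.006107 × 112.41 = 0.6864 g.
Volume = m/ρ = 0.6864 / 8.65 = 0.07936 cm³.
Thickness = V/A = 0.07936 / 524 = 1.51 × 10⁻⁴ cm = 1.51 μm.

1.51 μm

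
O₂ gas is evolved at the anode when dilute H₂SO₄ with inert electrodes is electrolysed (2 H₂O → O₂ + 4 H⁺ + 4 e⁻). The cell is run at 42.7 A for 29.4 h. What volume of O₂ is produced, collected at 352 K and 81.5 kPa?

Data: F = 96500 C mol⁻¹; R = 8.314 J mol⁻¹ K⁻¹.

420 L

Q = I·t = 42.70 A × 105840 s = 4519000 C.
n(e⁻) = Q/F = 4519000 / 96500 = 46.83 mol.
4 electrons are transferred per O₂ molecule, so n(O₂) = 46.83 / 4 = 11.71 mol.
V = nRT/P = (11.71 × 8.314 × 352) / (81.5 × 10³ Pa) = 0.420 m³ = 420 L.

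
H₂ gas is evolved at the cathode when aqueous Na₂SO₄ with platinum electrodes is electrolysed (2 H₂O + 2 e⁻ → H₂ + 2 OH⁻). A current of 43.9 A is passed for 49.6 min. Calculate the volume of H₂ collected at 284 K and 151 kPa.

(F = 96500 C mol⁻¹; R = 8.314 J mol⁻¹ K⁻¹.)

Q = I·t = 43.90 A × 2976.0 s = 130600 C.
n(e⁻) = Q/F = 130600 / 96500 = 1.354 mol.
2 electrons are transferred per H₂ molecule, so n(H₂) = 1.354 / 2 = 0.6769 mol.
V = nRT/P = (0.6769 × 8.314 × 284) / (151 × 10³ Pa) = 0.0106 m³ = 10.6 L.

10.6 L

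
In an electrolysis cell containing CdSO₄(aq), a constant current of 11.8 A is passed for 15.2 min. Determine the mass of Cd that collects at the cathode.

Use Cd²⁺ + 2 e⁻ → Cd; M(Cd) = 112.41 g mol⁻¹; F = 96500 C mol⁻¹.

Q = I·t = 11.80 A × 912.00 s = 10760 C.
n(e⁻) = Q/F = 10760 / 96500 = 0.1115 mol.
Cd²⁺ + 2 e⁻ → Cd, so n(Cd) = n(e⁻)/2 = 0.05576 mol.
m = n·M = 0.05576 × 112.41 = 6.27 g.

6.27 g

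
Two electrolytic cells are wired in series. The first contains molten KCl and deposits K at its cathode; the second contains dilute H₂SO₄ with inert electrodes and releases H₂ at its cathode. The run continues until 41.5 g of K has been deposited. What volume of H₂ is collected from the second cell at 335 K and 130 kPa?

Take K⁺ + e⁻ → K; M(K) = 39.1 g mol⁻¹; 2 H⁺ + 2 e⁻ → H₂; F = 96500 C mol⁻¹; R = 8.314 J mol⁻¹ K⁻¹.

n(K) = 41.5 / 39.1 = 1.061 mol, so n(e⁻) = 1 × 1.061 = 1.061 mol.
The cells are in series, so the same 1.061 mol of electrons passes through the second cell.
2 H⁺ + 2 e⁻ → H₂ — 2 mol e⁻ per mol H₂, so n(H₂) = 1.061/2 = 0.5307 mol.
V = nRT/P = (0.5307 × 8.314 × 335) / (130 × 10³) = 0.0114 m³ = 11.4 L.

11.4 L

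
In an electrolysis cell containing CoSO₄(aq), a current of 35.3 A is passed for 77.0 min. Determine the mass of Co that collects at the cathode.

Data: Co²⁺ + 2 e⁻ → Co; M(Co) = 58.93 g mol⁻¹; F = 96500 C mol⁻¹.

Q = I·t = 35.30 A × 4620.0 s = 163100 C.
n(e⁻) = Q/F = 163100 / 96500 = 1.690 mol.
Co²⁺ + 2 e⁻ → Co, so n(Co) = n(e⁻)/2 = 0.8450 mol.
m = n·M = 0.8450 × 58.93 = 49.8 g.

49.8 g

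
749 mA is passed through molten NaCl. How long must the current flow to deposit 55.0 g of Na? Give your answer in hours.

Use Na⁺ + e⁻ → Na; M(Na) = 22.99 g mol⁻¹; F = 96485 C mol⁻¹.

n(Na) = m/M = 55.0 / 22.99 = 2.392 mol.
Each Na atom requires 1 electron, so n(e⁻) = 1 × 2.392 = 2.392 mol.
Q = n(e⁻)·F = 2.392 × 96485 = 230800 C.
t = Q/I = 230800 / 0.7490 A = 308200 s = 85.6 h.

85.6 h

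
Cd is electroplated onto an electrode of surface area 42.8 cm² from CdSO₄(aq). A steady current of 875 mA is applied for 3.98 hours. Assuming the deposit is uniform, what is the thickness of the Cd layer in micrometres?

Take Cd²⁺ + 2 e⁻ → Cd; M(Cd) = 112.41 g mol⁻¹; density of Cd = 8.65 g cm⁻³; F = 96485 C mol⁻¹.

197 μm

Q = I·t = 0.8750 × 14328 = 12540 C; n(e⁻) = 0.1299 mol.
n(Cd) = n(e⁻)/2 = 0.06497 mol, so m = 0.06497 × 112.41 = 7.303 g.
Volume = m/ρ = 7.303 / 8.65 = 0.8443 cm³.
Thickness = V/A = 0.8443 / 42.8 = 0.0197 cm = 197 μm.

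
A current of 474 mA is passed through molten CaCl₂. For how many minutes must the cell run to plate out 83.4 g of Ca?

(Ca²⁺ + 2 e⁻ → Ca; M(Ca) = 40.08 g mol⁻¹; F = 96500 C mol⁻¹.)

n(Ca) = m/M = 83.4 / 40.08 = 2.081 mol.
Each Ca atom requires 2 electrons, so n(e⁻) = 2 × 2.081 = 4.162 mol.
Q = n(e⁻)·F = 4.162 × 96500 = 401600 C.
t = Q/I = 401600 / 0.4740 A = 847300 s = 14100 min.

14100 min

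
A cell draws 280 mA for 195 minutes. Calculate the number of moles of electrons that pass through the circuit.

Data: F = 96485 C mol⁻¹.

0.0340 mol

Q = I·t = 0.2800 A × 11700 s = 3276 C.
n(e⁻) = Q/F = 3276 / 96485 = 0.0340 mol.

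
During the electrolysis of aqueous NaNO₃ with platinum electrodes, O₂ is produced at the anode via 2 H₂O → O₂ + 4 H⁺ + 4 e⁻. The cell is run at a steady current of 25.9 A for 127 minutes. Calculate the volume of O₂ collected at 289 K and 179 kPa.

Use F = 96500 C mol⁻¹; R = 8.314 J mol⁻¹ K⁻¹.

Q = I·t = 25.90 A × 7620.0 s = 197400 C.
n(e⁻) = Q/F = 197400 / 96500 = 2.045 mol.
4 electrons are transferred per O₂ molecule, so n(O₂) = 2.045 / 4 = 0.5113 mol.
V = nRT/P = (0.5113 × 8.314 × 289) / (179 × 10³ Pa) = 0.00686 m³ = 6.86 L.

6.86 L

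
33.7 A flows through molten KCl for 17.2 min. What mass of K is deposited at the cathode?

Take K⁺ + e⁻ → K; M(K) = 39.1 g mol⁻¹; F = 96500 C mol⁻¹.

14.1 g

Q = I·t = 33.70 A × 1032.0 s = 34780 C.
n(e⁻) = Q/F = 34780 / 96500 = 0.3604 mol.
K⁺ + e⁻ → K, so n(K) = n(e⁻)/1 = 0.3604 mol.
m = n·M = 0.3604 × 39.1 = 14.1 g.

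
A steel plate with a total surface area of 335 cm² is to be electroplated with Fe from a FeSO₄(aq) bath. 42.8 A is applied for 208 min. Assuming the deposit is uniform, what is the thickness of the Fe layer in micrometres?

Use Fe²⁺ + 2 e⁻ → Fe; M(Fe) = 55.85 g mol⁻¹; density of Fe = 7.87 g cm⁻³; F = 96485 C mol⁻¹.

Q = I·t = 42.80 × 12480 = 534100 C; n(e⁻) = 5.536 mol.
n(Fe) = n(e⁻)/2 = 2.768 mol, so m = 2.768 × 55.85 = 154.6 g.
Volume = m/ρ = 154.6 / 7.87 = 19.64 cm³.
Thickness = V/A = 19.64 / 335 = 0.0586 cm = 586 μm.

586 μm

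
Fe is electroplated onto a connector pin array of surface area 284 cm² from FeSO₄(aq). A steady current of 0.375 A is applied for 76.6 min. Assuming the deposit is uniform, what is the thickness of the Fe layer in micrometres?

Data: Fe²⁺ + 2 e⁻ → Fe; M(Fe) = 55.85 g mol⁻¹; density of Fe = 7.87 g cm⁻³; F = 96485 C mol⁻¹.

Q = I·t = 0.3750 × 4596.0 = 1724 C; n(e⁻) = 0.01786 mol.
n(Fe) = n(e⁻)/2 = 0.008931 mol, so m = 0.008931 × 55.85 = 0.4988 g.
Volume = m/ρ = 0.4988 / 7.87 = 0.06338 cm³.
Thickness = V/A = 0.06338 / 284 = 2.23 × 10⁻⁴ cm = 2.23 μm.

2.23 μm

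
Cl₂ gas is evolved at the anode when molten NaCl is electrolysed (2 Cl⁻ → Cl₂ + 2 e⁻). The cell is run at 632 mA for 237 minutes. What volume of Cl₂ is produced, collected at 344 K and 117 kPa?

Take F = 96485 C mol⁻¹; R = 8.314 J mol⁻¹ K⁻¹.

Q = I·t = 0.6320 A × 14220 s = 8987 C.
n(e⁻) = Q/F = 8987 / 96485 = 0.09314 mol.
2 electrons are transferred per Cl₂ molecule, so n(Cl₂) = 0.09314 / 2 = 0.04657 mol.
V = nRT/P = (0.04657 × 8.314 × 344) / (117 × 10³ Pa) = 0.00114 m³ = 1.14 L.

1.14 L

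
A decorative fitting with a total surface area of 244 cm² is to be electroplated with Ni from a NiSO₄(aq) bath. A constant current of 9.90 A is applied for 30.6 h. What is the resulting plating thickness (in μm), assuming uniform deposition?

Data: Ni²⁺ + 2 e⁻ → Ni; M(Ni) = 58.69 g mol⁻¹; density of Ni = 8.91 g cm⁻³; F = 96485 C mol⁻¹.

Q = I·t = 9.900 × 110160 = 1091000 C; n(e⁻) = 11.30 mol.
n(Ni) = n(e⁻)/2 = 5.652 mol, so m = 5.652 × 58.69 = 331.7 g.
Volume = m/ρ = 331.7 / 8.91 = 37.23 cm³.
Thickness = V/A = 37.23 / 244 = 0.153 cm = 1530 μm.

1530 μm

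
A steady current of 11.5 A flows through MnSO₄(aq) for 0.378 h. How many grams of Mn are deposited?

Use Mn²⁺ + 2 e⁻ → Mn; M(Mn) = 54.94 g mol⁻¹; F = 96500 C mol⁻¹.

4.45 g

Q = I·t = 11.50 A × 1360.8 s = 15650 C.
n(e⁻) = Q/F = 15650 / 96500 = 0.1622 mol.
Mn²⁺ + 2 e⁻ → Mn, so n(Mn) = n(e⁻)/2 = 0.08108 mol.
m = n·M = 0.08108 × 54.94 = 4.45 g.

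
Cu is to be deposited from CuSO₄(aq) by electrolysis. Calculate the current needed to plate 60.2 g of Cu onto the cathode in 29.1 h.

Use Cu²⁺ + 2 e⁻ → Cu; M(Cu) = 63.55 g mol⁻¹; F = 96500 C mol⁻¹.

n(Cu) = 60.2 / 63.55 = 0.9473 mol.
n(e⁻) = 2 × 0.9473 = 1.895 mol.
Q = n(e⁻)·F = 1.895 × 96500 = 182800 C.
I = Q/t = 182800 / 104760 s = 1.75 A.

1.75 A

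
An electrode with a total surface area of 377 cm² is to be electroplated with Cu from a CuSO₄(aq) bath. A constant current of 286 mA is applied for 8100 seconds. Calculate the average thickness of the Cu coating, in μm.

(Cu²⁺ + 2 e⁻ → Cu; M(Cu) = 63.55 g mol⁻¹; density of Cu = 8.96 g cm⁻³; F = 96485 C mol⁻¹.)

Q = I·t = 0.2860 × 8100.0 = 2317 C; n(e⁻) = 0.02401 mol.
n(Cu) = n(e⁻)/2 = 0.01200 mol, so m = 0.01200 × 63.55 = 0.7629 g.
Volume = m/ρ = 0.7629 / 8.96 = 0.08515 cm³.
Thickness = V/A = 0.08515 / 377 = 2.26 × 10⁻⁴ cm = 2.26 μm.

2.26 μm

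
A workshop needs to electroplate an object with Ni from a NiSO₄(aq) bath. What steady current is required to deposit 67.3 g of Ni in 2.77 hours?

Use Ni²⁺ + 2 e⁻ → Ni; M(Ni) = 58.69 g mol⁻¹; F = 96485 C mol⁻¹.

22.2 A

n(Ni) = 67.3 / 58.69 = 1.147 mol.
n(e⁻) = 2 × 1.147 = 2.293 mol.
Q = n(e⁻)·F = 2.293 × 96485 = 221300 C.
I = Q/t = 221300 / 9972.0 s = 22.2 A.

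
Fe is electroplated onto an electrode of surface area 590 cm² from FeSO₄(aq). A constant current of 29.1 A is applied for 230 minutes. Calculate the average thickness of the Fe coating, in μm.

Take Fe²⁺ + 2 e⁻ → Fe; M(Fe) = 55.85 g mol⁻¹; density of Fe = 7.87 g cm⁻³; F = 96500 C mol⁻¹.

Q = I·t = 29.10 × 13800 = 401600 C; n(e⁻) = 4.161 mol.
n(Fe) = n(e⁻)/2 = 2.081 mol, so m = 2.081 × 55.85 = 116.2 g.
Volume = m/ρ = 116.2 / 7.87 = 14.77 cm³.
Thickness = V/A = 14.77 / 590 = 0.0250 cm = 250 μm.

250 μm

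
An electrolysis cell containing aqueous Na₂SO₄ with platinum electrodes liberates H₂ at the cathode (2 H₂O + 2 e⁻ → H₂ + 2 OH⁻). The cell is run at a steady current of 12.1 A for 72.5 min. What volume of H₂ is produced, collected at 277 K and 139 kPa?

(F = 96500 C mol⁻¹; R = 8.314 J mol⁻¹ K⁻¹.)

Q = I·t = 12.10 A × 4350.0 s = 52640 C.
n(e⁻) = Q/F = 52640 / 96500 = 0.5454 mol.
2 electrons are transferred per H₂ molecule, so n(H₂) = 0.5454 / 2 = 0.2727 mol.
V = nRT/P = (0.2727 × 8.314 × 277) / (139 × 10³ Pa) = 0.00452 m³ = 4.52 L.

4.52 L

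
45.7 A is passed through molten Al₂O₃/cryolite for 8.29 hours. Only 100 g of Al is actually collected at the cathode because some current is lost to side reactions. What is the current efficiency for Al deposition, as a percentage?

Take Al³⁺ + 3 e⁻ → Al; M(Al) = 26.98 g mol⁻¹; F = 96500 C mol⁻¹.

78.7 %

Q = I·t = 45.70 × 29844 = 1364000 C; n(e⁻) = 1364000/96500 = 14.13 mol.
Theoretical n(Al) = n(e⁻)/3 = 4.711 mol, i.e. m_theo = 4.711 × 26.98 = 127.1 g.
Efficiency = m_actual / m_theo = 100 / 127.1 = 78.7 %.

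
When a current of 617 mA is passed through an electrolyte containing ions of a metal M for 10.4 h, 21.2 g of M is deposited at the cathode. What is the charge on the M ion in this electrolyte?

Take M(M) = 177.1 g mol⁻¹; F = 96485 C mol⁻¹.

+2

Q = I·t = 0.6170 A × 37440 s = 23100 C, so n(e⁻) = 23100/96485 = 0.2394 mol.
n(M) deposited = 21.2 / 177.1 = 0.1197 mol.
Electrons per atom = n(e⁻)/n(M) = 0.2394 / 0.1197 = 2.00 ≈ 2, so the ion is M²⁺.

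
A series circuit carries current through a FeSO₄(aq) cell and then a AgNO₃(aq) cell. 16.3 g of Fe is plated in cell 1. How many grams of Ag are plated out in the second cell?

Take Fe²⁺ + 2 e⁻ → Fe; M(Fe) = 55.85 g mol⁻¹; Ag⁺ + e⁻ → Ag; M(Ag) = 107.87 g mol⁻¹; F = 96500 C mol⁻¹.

63.0 g

n(Fe) = 16.3 / 55.85 = 0.2919 mol.
Since Fe²⁺ + 2 e⁻ → Fe, n(e⁻) passed = 2 × 0.2919 = 0.5837 mol.
Cells in series carry the same charge, so the same 0.5837 mol of electrons passes through cell 2.
Ag⁺ + e⁻ → Ag, so n(Ag) = 0.5837 / 1 = 0.5837 mol.
m(Ag) = 0.5837 × 107.87 = 63.0 g.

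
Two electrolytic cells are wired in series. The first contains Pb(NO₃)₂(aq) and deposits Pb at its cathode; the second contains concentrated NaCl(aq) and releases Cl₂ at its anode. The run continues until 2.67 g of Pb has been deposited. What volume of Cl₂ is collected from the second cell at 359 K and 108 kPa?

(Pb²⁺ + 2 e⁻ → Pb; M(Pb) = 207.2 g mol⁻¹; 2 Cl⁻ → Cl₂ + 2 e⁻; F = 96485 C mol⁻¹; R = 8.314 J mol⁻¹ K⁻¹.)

n(Pb) = 2.67 / 207.2 = 0.01289 mol, so n(e⁻) = 2 × 0.01289 = 0.02577 mol.
The cells are in series, so the same 0.02577 mol of electrons passes through the second cell.
2 Cl⁻ → Cl₂ + 2 e⁻ — 2 mol e⁻ per mol Cl₂, so n(Cl₂) = 0.02577/2 = 0.01289 mol.
V = nRT/P = (0.01289 × 8.314 × 359) / (108 × 10³) = 3.56 × 10⁻⁴ m³ = 0.356 L.

0.356 L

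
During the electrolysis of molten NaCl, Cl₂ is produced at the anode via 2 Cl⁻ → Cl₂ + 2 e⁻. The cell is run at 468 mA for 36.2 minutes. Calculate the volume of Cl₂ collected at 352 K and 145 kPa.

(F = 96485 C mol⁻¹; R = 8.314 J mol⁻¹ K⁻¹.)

0.106 L

Q = I·t = 0.4680 A × 2172.0 s = 1016 C.
n(e⁻) = Q/F = 1016 / 96485 = 0.01054 mol.
2 electrons are transferred per Cl₂ molecule, so n(Cl₂) = 0.01054 / 2 = 0.005268 mol.
V = nRT/P = (0.005268 × 8.314 × 352) / (145 × 10³ Pa) = 1.06 × 10⁻⁴ m³ = 0.106 L.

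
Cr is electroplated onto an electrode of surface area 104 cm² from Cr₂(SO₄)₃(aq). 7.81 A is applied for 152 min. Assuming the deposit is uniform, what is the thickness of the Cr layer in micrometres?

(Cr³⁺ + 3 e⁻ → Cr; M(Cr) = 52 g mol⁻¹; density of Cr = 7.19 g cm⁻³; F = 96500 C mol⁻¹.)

171 μm

Q = I·t = 7.810 × 9120.0 = 71230 C; n(e⁻) = 0.7381 mol.
n(Cr) = n(e⁻)/3 = 0.2460 mol, so m = 0.2460 × 52 = 12.79 g.
Volume = m/ρ = 12.79 / 7.19 = 1.779 cm³.
Thickness = V/A = 1.779 / 104 = 0.0171 cm = 171 μm.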